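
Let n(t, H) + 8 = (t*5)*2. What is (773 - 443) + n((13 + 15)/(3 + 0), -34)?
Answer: 1246/3 ≈ 415.33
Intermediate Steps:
n(t, H) = -8 + 10*t (n(t, H) = -8 + (t*5)*2 = -8 + (5*t)*2 = -8 + 10*t)
(773 - 443) + n((13 + 15)/(3 + 0), -34) = (773 - 443) + (-8 + 10*((13 + 15)/(3 + 0))) = 330 + (-8 + 10*(28/3)) = 330 + (-8 + 280/3) = 330 + 256/3 = 1246/3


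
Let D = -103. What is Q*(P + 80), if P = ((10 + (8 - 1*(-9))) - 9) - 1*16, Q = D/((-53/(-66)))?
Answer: -557436/53 ≈ -10518.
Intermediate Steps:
Q = -6798/53 (Q = -103/((-53/(-66))) = -103/((-53*(-1/66))) = -103/53/66 = -103*66/53 = -6798/53 ≈ -128.26)
P = 2 (P = ((10 + (8 + 9)) - 9) - 16 = ((10 + 17) - 9) - 16 = (27 - 9) - 16 = 18 - 16 = 2)
Q*(P + 80) = -6798*(2 + 80)/53 = -6798/53*82 = -557436/53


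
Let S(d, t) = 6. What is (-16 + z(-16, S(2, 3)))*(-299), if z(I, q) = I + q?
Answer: 7774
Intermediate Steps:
(-16 + z(-16, S(2, 3)))*(-299) = (-16 + (-16 + 6))*(-299) = (-16 - 10)*(-299) = -26*(-299) = 7774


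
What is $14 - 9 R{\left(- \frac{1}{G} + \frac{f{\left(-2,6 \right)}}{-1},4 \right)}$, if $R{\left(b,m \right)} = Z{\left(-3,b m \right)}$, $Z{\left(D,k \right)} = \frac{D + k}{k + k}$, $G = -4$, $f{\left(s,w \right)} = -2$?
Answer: $11$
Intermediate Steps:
$Z{\left(D,k \right)} = \frac{D + k}{2 k}$
$R{\left(b,m \right)} = \frac{-3 + b m}{2 b m}$
$14 - 9 R{\left(- \frac{1}{G} + \frac{f{\left(-2,6 \right)}}{-1},4 \right)} = 14 - 9 \frac{-3 + \left(- \frac{1}{-4} - \frac{2}{-1}\right) 4}{2 \left(- \frac{1}{-4} - \frac{2}{-1}\right) 4} = 14 - 9 \cdot \frac{1}{2} \frac{1}{\left(-1\right) \left(- \frac{1}{4}\right) - -2} \cdot \frac{1}{4} \left(-3 + \left(\left(-1\right) \left(- \frac{1}{4}\right) - -2\right) 4\right) = 14 - 9 \cdot \frac{1}{2} \frac{1}{\frac{1}{4} + 2} \cdot \frac{1}{4} \left(-3 + \left(\frac{1}{4} + 2\right) 4\right) = 14 - 9 \cdot \frac{1}{2} \frac{1}{\frac{9}{4}} \cdot \frac{1}{4} \left(-3 + \frac{9}{4} \cdot 4\right) = 14 - 9 \cdot \frac{1}{2} \cdot \frac{4}{9} \cdot \frac{1}{4} \left(-3 + 9\right) = 14 - 9 \cdot \frac{1}{2} \cdot \frac{4}{9} \cdot \frac{1}{4} \cdot 6 = 14 - 3 = 11$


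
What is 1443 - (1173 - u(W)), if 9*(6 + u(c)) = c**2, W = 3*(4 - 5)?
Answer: 265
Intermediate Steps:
W = -3 (W = 3*(-1) = -3)
u(c) = -6 + c**2/9
1443 - (1173 - u(W)) = 1443 - (1173 - (-6 + (1/9)*(-3)**2)) = 1443 - (1173 - (-6 + (1/9)*9)) = 1443 - (1173 - (-6 + 1)) = 1443 - (1173 - 1*(-5)) = 1443 - (1173 + 5) = 1443 - 1*1178 = 1443 - 1178 = 265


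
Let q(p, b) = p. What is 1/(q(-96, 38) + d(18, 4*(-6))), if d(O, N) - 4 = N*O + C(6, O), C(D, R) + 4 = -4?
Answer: -1/532 ≈ -0.0018797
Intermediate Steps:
C(D, R) = -8 (C(D, R) = -4 - 4 = -8)
d(O, N) = -4 + N*O (d(O, N) = 4 + (N*O - 8) = 4 + (-8 + N*O) = -4 + N*O)
1/(q(-96, 38) + d(18, 4*(-6))) = 1/(-96 + (-4 + (4*(-6))*18)) = 1/(-96 + (-4 - 24*18)) = 1/(-96 + (-4 - 432)) = 1/(-96 - 436) = 1/(-532) = -1/532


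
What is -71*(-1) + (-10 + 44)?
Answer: 105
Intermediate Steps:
-71*(-1) + (-10 + 44) = 71 + 34 = 105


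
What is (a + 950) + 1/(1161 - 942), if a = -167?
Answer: 171478/219 ≈ 783.00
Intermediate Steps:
(a + 950) + 1/(1161 - 942) = (-167 + 950) + 1/(1161 - 942) = 783 + 1/219 = 171478/219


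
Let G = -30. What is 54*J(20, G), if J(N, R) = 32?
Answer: 1728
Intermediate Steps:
54*J(20, G) = 54*32 = 1728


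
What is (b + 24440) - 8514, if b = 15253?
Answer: 31179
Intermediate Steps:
(b + 24440) - 8514 = (15253 + 24440) - 8514 = 39693 - 8514 = 31179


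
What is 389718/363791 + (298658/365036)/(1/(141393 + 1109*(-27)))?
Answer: 3027270904443237/33199202869 ≈ 91185.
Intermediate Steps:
389718/363791 + (298658/365036)/(1/(141393 + 1109*(-27))) = 389718*(1/363791) + (298658*(1/365036))/(1/(141393 - 29943)) = 389718/363791 + 149329/(182518*(1/111450)) = 389718/363791 + (149329/182518)*111450 = 389718/363791 + 8321358525/91259 = 3027270904443237/33199202869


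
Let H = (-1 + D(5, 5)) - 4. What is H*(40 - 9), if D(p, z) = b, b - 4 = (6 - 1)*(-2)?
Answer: -341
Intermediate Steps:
b = -6 (b = 4 + (6 - 1)*(-2) = 4 + 5*(-2) = 4 - 10 = -6)
D(p, z) = -6
H = -11 (H = (-1 - 6) - 4 = -7 - 4 = -11)
H*(40 - 9) = -11*(40 - 9) = -11*31 = -341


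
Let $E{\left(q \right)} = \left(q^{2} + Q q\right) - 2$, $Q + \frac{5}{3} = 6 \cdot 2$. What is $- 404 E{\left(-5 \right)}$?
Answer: $\frac{34744}{3} \approx 11581.0$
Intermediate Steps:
$Q = \frac{31}{3}$ ($Q = - \frac{5}{3} + 6 \cdot 2 = - \frac{5}{3} + 12 = \frac{31}{3} \approx 10.333$)
$E{\left(q \right)} = -2 + q^{2} + \frac{31 q}{3}$ ($E{\left(q \right)} = \left(q^{2} + \frac{31 q}{3}\right) - 2 = -2 + q^{2} + \frac{31 q}{3}$)
$- 404 E{\left(-5 \right)} = - 404 \left(-2 + \left(-5\right)^{2} + \frac{31}{3} \left(-5\right)\right) = - 404 \left(-2 + 25 - \frac{155}{3}\right) = \left(-404\right) \left(- \frac{86}{3}\right) = \frac{34744}{3}$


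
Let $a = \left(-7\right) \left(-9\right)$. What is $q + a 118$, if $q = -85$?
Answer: $7349$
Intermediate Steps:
$a = 63$
$q + a 118 = -85 + 63 \cdot 118 = -85 + 7434 = 7349$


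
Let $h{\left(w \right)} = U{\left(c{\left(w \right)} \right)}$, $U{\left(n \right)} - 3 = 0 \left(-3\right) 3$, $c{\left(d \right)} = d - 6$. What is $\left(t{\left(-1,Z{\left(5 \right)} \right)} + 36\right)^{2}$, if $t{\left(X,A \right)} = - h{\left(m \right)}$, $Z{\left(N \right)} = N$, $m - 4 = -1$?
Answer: $1089$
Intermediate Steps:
$m = 3$ ($m = 4 - 1 = 3$)
$c{\left(d \right)} = -6 + d$ ($c{\left(d \right)} = d - 6 = -6 + d$)
$U{\left(n \right)} = 3$ ($U{\left(n \right)} = 3 + 0 \left(-3\right) 3 = 3 + 0 \cdot 3 = 3 + 0 = 3$)
$h{\left(w \right)} = 3$
$t{\left(X,A \right)} = -3$ ($t{\left(X,A \right)} = \left(-1\right) 3 = -3$)
$\left(t{\left(-1,Z{\left(5 \right)} \right)} + 36\right)^{2} = \left(-3 + 36\right)^{2} = 33^{2} = 1089$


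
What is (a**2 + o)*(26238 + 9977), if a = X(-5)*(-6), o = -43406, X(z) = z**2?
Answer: -757110790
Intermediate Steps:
a = -150 (a = (-5)**2*(-6) = 25*(-6) = -150)
(a**2 + o)*(26238 + 9977) = ((-150)**2 - 43406)*(26238 + 9977) = (22500 - 43406)*36215 = -20906*36215 = -757110790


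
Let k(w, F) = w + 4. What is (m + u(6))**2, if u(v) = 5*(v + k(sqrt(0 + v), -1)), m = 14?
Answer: 4246 + 640*sqrt(6) ≈ 5813.7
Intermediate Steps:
k(w, F) = 4 + w
u(v) = 20 + 5*v + 5*sqrt(v) (u(v) = 5*(v + (4 + sqrt(0 + v))) = 5*(v + (4 + sqrt(v))) = 5*(4 + v + sqrt(v)) = 20 + 5*v + 5*sqrt(v))
(m + u(6))**2 = (14 + (20 + 5*6 + 5*sqrt(6)))**2 = (14 + (20 + 30 + 5*sqrt(6)))**2 = (14 + (50 + 5*sqrt(6)))**2 = (64 + 5*sqrt(6))**2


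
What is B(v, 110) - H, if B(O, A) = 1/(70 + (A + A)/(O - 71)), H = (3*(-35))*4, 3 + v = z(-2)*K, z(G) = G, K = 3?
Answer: 112984/269 ≈ 420.01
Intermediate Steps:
v = -9 (v = -3 - 2*3 = -3 - 6 = -9)
H = -420 (H = -105*4 = -420)
B(O, A) = 1/(70 + 2*A/(-71 + O)) (B(O, A) = 1/(70 + (2*A)/(-71 + O)) = 1/(70 + 2*A/(-71 + O)))
B(v, 110) - H = (-71 - 9)/(2*(-2485 + 110 + 35*(-9))) - 1*(-420) = (1/2)*(-80)/(-2485 + 110 - 315) + 420 = (1/2)*(-80)/(-2690) + 420 = (1/2)*(-1/2690)*(-80) + 420 = 4/269 + 420 = 112984/269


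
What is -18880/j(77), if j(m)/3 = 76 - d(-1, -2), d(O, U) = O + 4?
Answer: -18880/219 ≈ -86.210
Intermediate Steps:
d(O, U) = 4 + O
j(m) = 219 (j(m) = 3*(76 - (4 - 1)) = 3*(76 - 1*3) = 3*(76 - 3) = 3*73 = 219)
-18880/j(77) = -18880/219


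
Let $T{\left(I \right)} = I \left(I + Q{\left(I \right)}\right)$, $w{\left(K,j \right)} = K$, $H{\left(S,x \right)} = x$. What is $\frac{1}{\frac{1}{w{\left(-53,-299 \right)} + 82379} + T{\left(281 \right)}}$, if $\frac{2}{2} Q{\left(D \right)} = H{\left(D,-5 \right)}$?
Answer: $\frac{82326}{6384875257} \approx 1.2894 \cdot 10^{-5}$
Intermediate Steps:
$Q{\left(D \right)} = -5$
$T{\left(I \right)} = I \left(-5 + I\right)$ ($T{\left(I \right)} = I \left(I - 5\right) = I \left(-5 + I\right)$)
$\frac{1}{\frac{1}{w{\left(-53,-299 \right)} + 82379} + T{\left(281 \right)}} = \frac{1}{\frac{1}{-53 + 82379} + 281 \left(-5 + 281\right)} = \frac{1}{\frac{1}{82326} + 281 \cdot 276} = \frac{1}{\frac{1}{82326} + 77556} = \frac{1}{\frac{6384875257}{82326}} = \frac{82326}{6384875257}$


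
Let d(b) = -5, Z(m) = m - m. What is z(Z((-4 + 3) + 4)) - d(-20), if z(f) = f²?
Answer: 5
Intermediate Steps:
Z(m) = 0
z(Z((-4 + 3) + 4)) - d(-20) = 0² - 1*(-5) = 0 + 5 = 5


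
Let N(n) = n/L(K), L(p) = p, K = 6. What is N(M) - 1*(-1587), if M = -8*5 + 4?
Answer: 1581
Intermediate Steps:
M = -36 (M = -2*20 + 4 = -40 + 4 = -36)
N(n) = n/6
N(M) - 1*(-1587) = (1/6)*(-36) - 1*(-1587) = -6 + 1587 = 1581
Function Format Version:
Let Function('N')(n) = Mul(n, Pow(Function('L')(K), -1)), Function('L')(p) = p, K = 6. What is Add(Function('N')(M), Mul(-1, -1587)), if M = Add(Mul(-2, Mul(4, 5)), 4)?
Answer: 1581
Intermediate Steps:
M = -36 (M = Add(Mul(-2, 20), 4) = Add(-40, 4) = -36)
Function('N')(n) = Mul(Rational(1, 6), n) (Function('N')(n) = Mul(n, Pow(6, -1)) = Mul(n, Rational(1, 6)) = Mul(Rational(1, 6), n))
Add(Function('N')(M), Mul(-1, -1587)) = Add(Mul(Rational(1, 6), -36), Mul(-1, -1587)) = Add(-6, 1587) = 1581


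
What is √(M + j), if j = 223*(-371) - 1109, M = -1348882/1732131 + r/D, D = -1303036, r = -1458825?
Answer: I*√11864014288370135947926536169/376171508286 ≈ 289.55*I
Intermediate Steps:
M = 769234200323/2257029049716 (M = -1348882/1732131 - 1458825/(-1303036) = -1348882*1/1732131 - 1458825*(-1/1303036) = -1348882/1732131 + 1458825/1303036 = 769234200323/2257029049716 ≈ 0.34082)
j = -83842 (j = -82733 - 1109 = -83842)
√(M + j) = √(769234200323/2257029049716 - 83842) = √(-189233060352088549/2257029049716) = I*√11864014288370135947926536169/376171508286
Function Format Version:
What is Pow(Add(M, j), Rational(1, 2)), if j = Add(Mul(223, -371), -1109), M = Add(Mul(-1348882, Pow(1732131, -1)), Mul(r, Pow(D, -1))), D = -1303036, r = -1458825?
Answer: Mul(Rational(1, 376171508286), I, Pow(11864014288370135947926536169, Rational(1, 2))) ≈ Mul(289.55, I)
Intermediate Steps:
M = Rational(769234200323, 2257029049716) (M = Add(Mul(-1348882, Pow(1732131, -1)), Mul(-1458825, Pow(-1303036, -1))) = Add(Mul(-1348882, Rational(1, 1732131)), Mul(-1458825, Rational(-1, 1303036))) = Add(Rational(-1348882, 1732131), Rational(1458825, 1303036)) = Rational(769234200323, 2257029049716) ≈ 0.34082)
j = -83842 (j = Add(-82733, -1109) = -83842)
Pow(Add(M, j), Rational(1, 2)) = Pow(Add(Rational(769234200323, 2257029049716), -83842), Rational(1, 2)) = Pow(Rational(-189233060352088549, 2257029049716), Rational(1, 2)) = Mul(Rational(1, 376171508286), I, Pow(11864014288370135947926536169, Rational(1, 2)))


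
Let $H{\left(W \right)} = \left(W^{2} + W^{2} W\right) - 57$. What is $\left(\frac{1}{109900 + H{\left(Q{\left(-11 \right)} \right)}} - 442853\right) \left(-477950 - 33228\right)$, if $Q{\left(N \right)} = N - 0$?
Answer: $\frac{24591981227518744}{108633} \approx 2.2638 \cdot 10^{11}$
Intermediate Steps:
$Q{\left(N \right)} = N$ ($Q{\left(N \right)} = N + 0 = N$)
$H{\left(W \right)} = -57 + W^{2} + W^{3}$ ($H{\left(W \right)} = \left(W^{2} + W^{3}\right) - 57 = -57 + W^{2} + W^{3}$)
$\left(\frac{1}{109900 + H{\left(Q{\left(-11 \right)} \right)}} - 442853\right) \left(-477950 - 33228\right) = \left(\frac{1}{109900 + \left(-57 + \left(-11\right)^{2} + \left(-11\right)^{3}\right)} - 442853\right) \left(-477950 - 33228\right) = \left(\frac{1}{109900 - 1267} - 442853\right) \left(-511178\right) = \left(\frac{1}{108633} - 442853\right) \left(-511178\right) = \left(- \frac{48108449948}{108633}\right) \left(-511178\right) = \frac{24591981227518744}{108633}$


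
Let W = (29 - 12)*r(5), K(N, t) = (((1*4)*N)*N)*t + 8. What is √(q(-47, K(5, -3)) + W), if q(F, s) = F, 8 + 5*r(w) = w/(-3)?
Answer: I*√17970/15 ≈ 8.9368*I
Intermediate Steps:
r(w) = -8/5 - w/15 (r(w) = -8/5 + (w/(-3))/5 = -8/5 + (w*(-⅓))/5 = -8/5 + (-w/3)/5 = -8/5 - w/15)
K(N, t) = 8 + 4*t*N² (K(N, t) = ((4*N)*N)*t + 8 = (4*N²)*t + 8 = 4*t*N² + 8 = 8 + 4*t*N²)
W = -493/15 (W = (29 - 12)*(-8/5 - 1/15*5) = 17*(-8/5 - ⅓) = 17*(-29/15) = -493/15 ≈ -32.867)
√(q(-47, K(5, -3)) + W) = √(-47 - 493/15) = √(-1198/15) = I*√17970/15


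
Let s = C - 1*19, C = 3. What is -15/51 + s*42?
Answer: -11429/17 ≈ -672.29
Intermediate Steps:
s = -16 (s = 3 - 1*19 = 3 - 19 = -16)
-15/51 + s*42 = -15/51 - 16*42 = -15*1/51 - 672 = -5/17 - 672 = -11429/17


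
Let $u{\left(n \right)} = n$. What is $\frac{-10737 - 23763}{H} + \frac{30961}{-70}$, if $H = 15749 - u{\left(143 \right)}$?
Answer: $- \frac{11561723}{26010} \approx -444.51$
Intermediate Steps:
$H = 15606$ ($H = 15749 - 143 = 15606$)
$\frac{-10737 - 23763}{H} + \frac{30961}{-70} = \frac{-10737 - 23763}{15606} + \frac{30961}{-70} = \left(-34500\right) \frac{1}{15606} + 30961 \left(- \frac{1}{70}\right) = - \frac{5750}{2601} - \frac{4423}{10} = - \frac{11561723}{26010}$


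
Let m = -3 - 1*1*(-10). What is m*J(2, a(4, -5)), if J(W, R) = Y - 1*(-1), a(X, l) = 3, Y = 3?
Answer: 28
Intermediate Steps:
J(W, R) = 4 (J(W, R) = 3 - 1*(-1) = 3 + 1 = 4)
m = 7 (m = -3 - 1*(-10) = -3 + 10 = 7)
m*J(2, a(4, -5)) = 7*4 = 28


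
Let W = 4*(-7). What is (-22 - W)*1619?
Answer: 9714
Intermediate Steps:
W = -28
(-22 - W)*1619 = (-22 - 1*(-28))*1619 = (-22 + 28)*1619 = 6*1619 = 9714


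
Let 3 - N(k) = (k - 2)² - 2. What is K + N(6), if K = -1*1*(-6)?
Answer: -5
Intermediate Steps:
N(k) = 5 - (-2 + k)² (N(k) = 3 - ((k - 2)² - 2) = 3 - ((-2 + k)² - 2) = 3 - (-2 + (-2 + k)²) = 3 + (2 - (-2 + k)²) = 5 - (-2 + k)²)
K = 6 (K = -1*(-6) = 6)
K + N(6) = 6 + (5 - (-2 + 6)²) = 6 + (5 - 1*4²) = 6 + (5 - 1*16) = 6 + (5 - 16) = 6 - 11 = -5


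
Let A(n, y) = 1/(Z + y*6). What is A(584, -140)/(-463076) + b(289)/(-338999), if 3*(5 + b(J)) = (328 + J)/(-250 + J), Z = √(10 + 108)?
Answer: -1302602527813/1619692243949306007 + √118/326691782632 ≈ -8.0420e-7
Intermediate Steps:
Z = √118 ≈ 10.863
b(J) = -5 + (328 + J)/(3*(-250 + J)) (b(J) = -5 + ((328 + J)/(-250 + J))/3 = -5 + (328 + J)/(3*(-250 + J)))
A(n, y) = 1/(√118 + 6*y) (A(n, y) = 1/(√118 + y*6) = 1/(√118 + 6*y))
A(584, -140)/(-463076) + b(289)/(-338999) = 1/((√118 + 6*(-140))*(-463076)) + (2*(2039 - 7*289)/(3*(-250 + 289)))/(-338999) = -1/463076/(√118 - 840) + ((⅔)*(2039 - 2023)/39)*(-1/338999) = -1/463076/(-840 + √118) + ((⅔)*(1/39)*16)*(-1/338999) = -1/(463076*(-840 + √118)) + (32/117)*(-1/338999) = -1/(463076*(-840 + √118)) - 32/39662883 = -32/39662883 - 1/(463076*(-840 + √118))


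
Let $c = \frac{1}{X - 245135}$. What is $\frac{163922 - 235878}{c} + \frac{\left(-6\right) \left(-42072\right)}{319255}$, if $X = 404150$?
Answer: $- \frac{3652942316459268}{319255} \approx -1.1442 \cdot 10^{10}$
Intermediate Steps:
$c = \frac{1}{159015}$ ($c = \frac{1}{404150 - 245135} = \frac{1}{159015} \approx 6.2887 \cdot 10^{-6}$)
$\frac{163922 - 235878}{c} + \frac{\left(-6\right) \left(-42072\right)}{319255} = \left(163922 - 235878\right) \frac{1}{\frac{1}{159015}} + \frac{\left(-6\right) \left(-42072\right)}{319255} = \left(-71956\right) 159015 + 252432 \cdot \frac{1}{319255} = -11442083340 + \frac{252432}{319255} = - \frac{3652942316459268}{319255}$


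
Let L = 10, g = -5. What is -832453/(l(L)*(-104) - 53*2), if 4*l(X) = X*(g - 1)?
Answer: -832453/1454 ≈ -572.53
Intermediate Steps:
l(X) = -3*X/2 (l(X) = (X*(-5 - 1))/4 = (X*(-6))/4 = (-6*X)/4 = -3*X/2)
-832453/(l(L)*(-104) - 53*2) = -832453/(-3/2*10*(-104) - 53*2) = -832453/(-15*(-104) - 106) = -832453/(1560 - 106) = -832453/1454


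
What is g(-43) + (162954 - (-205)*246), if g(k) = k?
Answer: 213341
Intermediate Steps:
g(-43) + (162954 - (-205)*246) = -43 + (162954 - (-205)*246) = -43 + (162954 - 1*(-50430)) = -43 + (162954 + 50430) = -43 + 213384 = 213341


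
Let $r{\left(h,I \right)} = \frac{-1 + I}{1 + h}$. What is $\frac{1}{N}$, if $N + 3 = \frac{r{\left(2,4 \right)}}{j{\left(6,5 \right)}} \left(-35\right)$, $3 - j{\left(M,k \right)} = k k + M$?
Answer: $- \frac{4}{7} \approx -0.57143$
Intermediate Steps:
$r{\left(h,I \right)} = \frac{-1 + I}{1 + h}$
$j{\left(M,k \right)} = 3 - M - k^{2}$ ($j{\left(M,k \right)} = 3 - \left(k k + M\right) = 3 - \left(k^{2} + M\right) = 3 - \left(M + k^{2}\right) = 3 - M - k^{2}$)
$N = - \frac{7}{4}$ ($N = -3 + \frac{\frac{1}{1 + 2} \left(-1 + 4\right)}{3 - 6 - 5^{2}} \left(-35\right) = -3 + \frac{\frac{1}{3} \cdot 3}{3 - 6 - 25} \left(-35\right) = -3 + \frac{1}{-28} \cdot 1 \left(-35\right) = -3 + \left(- \frac{1}{28}\right) 1 \left(-35\right) = -3 - - \frac{5}{4} = -3 + \frac{5}{4} = - \frac{7}{4} \approx -1.75$)
$\frac{1}{N} = \frac{1}{- \frac{7}{4}} = - \frac{4}{7}$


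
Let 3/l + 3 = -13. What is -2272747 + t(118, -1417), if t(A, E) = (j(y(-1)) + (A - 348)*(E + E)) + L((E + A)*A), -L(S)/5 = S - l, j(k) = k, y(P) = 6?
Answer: -13672191/16 ≈ -8.5451e+5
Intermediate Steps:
l = -3/16 (l = 3/(-3 - 13) = 3/(-16) = 3*(-1/16) = -3/16 ≈ -0.18750)
L(S) = -15/16 - 5*S (L(S) = -5*(S - 1*(-3/16)) = -5*(S + 3/16) = -5*(3/16 + S) = -15/16 - 5*S)
t(A, E) = 81/16 - 5*A*(A + E) + 2*E*(-348 + A) (t(A, E) = (6 + (A - 348)*(E + E)) + (-15/16 - 5*(E + A)*A) = (6 + (-348 + A)*(2*E)) + (-15/16 - 5*(A + E)*A) = (6 + 2*E*(-348 + A)) + (-15/16 - 5*A*(A + E)) = 81/16 - 5*A*(A + E) + 2*E*(-348 + A))
-2272747 + t(118, -1417) = -2272747 + (81/16 - 696*(-1417) - 5*118² - 3*118*(-1417)) = -2272747 + (81/16 + 986232 - 5*13924 + 501618) = -2272747 + (81/16 + 986232 - 69620 + 501618) = -2272747 + 22691761/16 = -13672191/16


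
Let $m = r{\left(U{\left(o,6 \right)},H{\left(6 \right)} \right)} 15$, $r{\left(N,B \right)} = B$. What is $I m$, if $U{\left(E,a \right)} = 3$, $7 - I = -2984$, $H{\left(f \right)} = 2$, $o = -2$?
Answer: $89730$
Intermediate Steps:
$I = 2991$ ($I = 7 - -2984 = 7 + 2984 = 2991$)
$m = 30$ ($m = 2 \cdot 15 = 30$)
$I m = 2991 \cdot 30 = 89730$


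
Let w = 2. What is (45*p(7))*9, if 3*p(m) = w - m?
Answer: -675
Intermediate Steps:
p(m) = ⅔ - m/3 (p(m) = (2 - m)/3 = ⅔ - m/3)
(45*p(7))*9 = (45*(⅔ - ⅓*7))*9 = (45*(⅔ - 7/3))*9 = (45*(-5/3))*9 = -75*9 = -675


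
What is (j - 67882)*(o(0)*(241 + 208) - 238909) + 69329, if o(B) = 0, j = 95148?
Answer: -6514023465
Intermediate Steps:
(j - 67882)*(o(0)*(241 + 208) - 238909) + 69329 = (95148 - 67882)*(0*(241 + 208) - 238909) + 69329 = 27266*(0*449 - 238909) + 69329 = 27266*(0 - 238909) + 69329 = 27266*(-238909) + 69329 = -6514092794 + 69329 = -6514023465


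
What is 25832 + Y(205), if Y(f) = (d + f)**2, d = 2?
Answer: 68681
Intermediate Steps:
Y(f) = (2 + f)**2
25832 + Y(205) = 25832 + (2 + 205)**2 = 25832 + 207**2 = 25832 + 42849 = 68681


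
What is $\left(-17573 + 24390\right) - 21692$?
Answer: $-14875$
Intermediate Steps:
$\left(-17573 + 24390\right) - 21692 = 6817 - 21692 = -14875$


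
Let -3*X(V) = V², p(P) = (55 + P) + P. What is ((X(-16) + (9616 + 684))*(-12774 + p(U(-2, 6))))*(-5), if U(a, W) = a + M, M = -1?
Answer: 1949724500/3 ≈ 6.4991e+8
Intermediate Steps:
U(a, W) = -1 + a (U(a, W) = a - 1 = -1 + a)
p(P) = 55 + 2*P
X(V) = -V²/3
((X(-16) + (9616 + 684))*(-12774 + p(U(-2, 6))))*(-5) = ((-⅓*(-16)² + (9616 + 684))*(-12774 + (55 + 2*(-1 - 2))))*(-5) = ((-⅓*256 + 10300)*(-12774 + (55 + 2*(-3))))*(-5) = ((-256/3 + 10300)*(-12774 + (55 - 6)))*(-5) = (30644*(-12774 + 49)/3)*(-5) = ((30644/3)*(-12725))*(-5) = -389944900/3*(-5) = 1949724500/3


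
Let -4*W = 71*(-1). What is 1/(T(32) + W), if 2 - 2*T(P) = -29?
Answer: 4/133 ≈ 0.030075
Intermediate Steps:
W = 71/4 (W = -71*(-1)/4 = -1/4*(-71) = 71/4 ≈ 17.750)
T(P) = 31/2 (T(P) = 1 - 1/2*(-29) = 1 + 29/2 = 31/2)
1/(T(32) + W) = 1/(31/2 + 71/4) = 1/(133/4) = 4/133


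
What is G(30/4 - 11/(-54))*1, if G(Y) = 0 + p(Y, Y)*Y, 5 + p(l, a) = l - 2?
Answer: 3952/729 ≈ 5.4211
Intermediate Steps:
p(l, a) = -7 + l (p(l, a) = -5 + (l - 2) = -5 + (-2 + l) = -7 + l)
G(Y) = Y*(-7 + Y) (G(Y) = 0 + (-7 + Y)*Y = 0 + Y*(-7 + Y) = Y*(-7 + Y))
G(30/4 - 11/(-54))*1 = ((30/4 - 11/(-54))*(-7 + (30/4 - 11/(-54))))*1 = ((30*(1/4) - 11*(-1/54))*(-7 + (30*(1/4) - 11*(-1/54))))*1 = ((15/2 + 11/54)*(-7 + (15/2 + 11/54)))*1 = (208*(-7 + 208/27)/27)*1 = ((208/27)*(19/27))*1 = (3952/729)*1 = 3952/729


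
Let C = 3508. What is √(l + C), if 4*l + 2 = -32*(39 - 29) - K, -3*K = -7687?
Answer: √100329/6 ≈ 52.791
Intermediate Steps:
K = 7687/3 (K = -⅓*(-7687) = 7687/3 ≈ 2562.3)
l = -8653/12 (l = -½ + (-32*(39 - 29) - 1*7687/3)/4 = -½ + (-32*10 - 7687/3)/4 = -½ + (-320 - 7687/3)/4 = -½ + (¼)*(-8647/3) = -½ - 8647/12 = -8653/12 ≈ -721.08)
√(l + C) = √(-8653/12 + 3508) = √(33443/12) = √100329/6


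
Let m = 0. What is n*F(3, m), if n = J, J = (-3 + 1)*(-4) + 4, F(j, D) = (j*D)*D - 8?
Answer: -96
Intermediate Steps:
F(j, D) = -8 + j*D² (F(j, D) = (D*j)*D - 8 = j*D² - 8 = -8 + j*D²)
J = 12 (J = -2*(-4) + 4 = 8 + 4 = 12)
n = 12
n*F(3, m) = 12*(-8 + 3*0²) = 12*(-8 + 3*0) = 12*(-8 + 0) = 12*(-8) = -96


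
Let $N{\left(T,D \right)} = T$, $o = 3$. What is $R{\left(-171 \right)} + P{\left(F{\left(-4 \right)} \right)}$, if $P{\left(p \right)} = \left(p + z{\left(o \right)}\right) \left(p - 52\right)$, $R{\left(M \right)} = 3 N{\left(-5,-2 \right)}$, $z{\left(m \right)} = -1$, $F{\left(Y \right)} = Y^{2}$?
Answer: $-555$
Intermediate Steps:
$R{\left(M \right)} = -15$ ($R{\left(M \right)} = 3 \left(-5\right) = -15$)
$P{\left(p \right)} = \left(-1 + p\right) \left(-52 + p\right)$ ($P{\left(p \right)} = \left(p - 1\right) \left(p - 52\right) = \left(-1 + p\right) \left(-52 + p\right)$)
$R{\left(-171 \right)} + P{\left(F{\left(-4 \right)} \right)} = -15 + \left(52 + \left(\left(-4\right)^{2}\right)^{2} - 53 \left(-4\right)^{2}\right) = -15 + \left(52 + 16^{2} - 848\right) = -15 + \left(52 + 256 - 848\right) = -15 - 540 = -555$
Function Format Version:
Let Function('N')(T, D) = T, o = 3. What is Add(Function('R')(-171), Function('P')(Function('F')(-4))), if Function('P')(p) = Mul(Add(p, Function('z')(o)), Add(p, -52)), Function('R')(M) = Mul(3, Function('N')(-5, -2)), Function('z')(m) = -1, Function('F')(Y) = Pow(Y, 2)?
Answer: -555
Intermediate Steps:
Function('R')(M) = -15 (Function('R')(M) = Mul(3, -5) = -15)
Function('P')(p) = Mul(Add(-1, p), Add(-52, p)) (Function('P')(p) = Mul(Add(p, -1), Add(p, -52)) = Mul(Add(-1, p), Add(-52, p)))
Add(Function('R')(-171), Function('P')(Function('F')(-4))) = Add(-15, Add(52, Pow(Pow(-4, 2), 2), Mul(-53, Pow(-4, 2)))) = Add(-15, Add(52, Pow(16, 2), Mul(-53, 16))) = Add(-15, Add(52, 256, -848)) = Add(-15, -540) = -555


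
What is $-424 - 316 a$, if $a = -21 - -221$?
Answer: $-63624$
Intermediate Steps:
$a = 200$ ($a = -21 + 221 = 200$)
$-424 - 316 a = -424 - 63200 = -63624$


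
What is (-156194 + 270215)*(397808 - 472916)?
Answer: -8563889268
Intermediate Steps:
(-156194 + 270215)*(397808 - 472916) = 114021*(-75108) = -8563889268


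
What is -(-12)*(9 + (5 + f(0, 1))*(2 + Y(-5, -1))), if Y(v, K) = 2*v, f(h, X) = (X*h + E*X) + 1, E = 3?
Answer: -756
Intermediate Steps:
f(h, X) = 1 + 3*X + X*h (f(h, X) = (X*h + 3*X) + 1 = (3*X + X*h) + 1 = 1 + 3*X + X*h)
-(-12)*(9 + (5 + f(0, 1))*(2 + Y(-5, -1))) = -(-12)*(9 + (5 + (1 + 3*1 + 1*0))*(2 + 2*(-5))) = -(-12)*(9 + (5 + (1 + 3 + 0))*(2 - 10)) = -(-12)*(9 + (5 + 4)*(-8)) = -(-12)*(9 + 9*(-8)) = -(-12)*(9 - 72) = -(-12)*(-63) = -1*756 = -756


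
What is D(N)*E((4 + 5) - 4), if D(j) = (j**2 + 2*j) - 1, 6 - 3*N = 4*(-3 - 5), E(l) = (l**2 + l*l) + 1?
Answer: 28271/3 ≈ 9423.7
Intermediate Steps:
E(l) = 1 + 2*l**2 (E(l) = (l**2 + l**2) + 1 = 2*l**2 + 1 = 1 + 2*l**2)
N = 38/3 (N = 2 - 4*(-3 - 5)/3 = 2 - 4*(-8)/3 = 2 - 1/3*(-32) = 2 + 32/3 = 38/3 ≈ 12.667)
D(j) = -1 + j**2 + 2*j
D(N)*E((4 + 5) - 4) = (-1 + (38/3)**2 + 2*(38/3))*(1 + 2*((4 + 5) - 4)**2) = (-1 + 1444/9 + 76/3)*(1 + 2*(9 - 4)**2) = 1663*(1 + 2*5**2)/9 = 1663*(1 + 2*25)/9 = 1663*(1 + 50)/9 = (1663/9)*51 = 28271/3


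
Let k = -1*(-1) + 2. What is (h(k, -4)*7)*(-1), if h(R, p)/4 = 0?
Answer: 0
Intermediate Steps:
k = 3 (k = 1 + 2 = 3)
h(R, p) = 0 (h(R, p) = 4*0 = 0)
(h(k, -4)*7)*(-1) = (0*7)*(-1) = 0*(-1) = 0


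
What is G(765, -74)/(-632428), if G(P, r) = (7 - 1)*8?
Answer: -12/158107 ≈ -7.5898e-5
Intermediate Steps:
G(P, r) = 48 (G(P, r) = 6*8 = 48)
G(765, -74)/(-632428) = 48/(-632428) = 48*(-1/632428) = -12/158107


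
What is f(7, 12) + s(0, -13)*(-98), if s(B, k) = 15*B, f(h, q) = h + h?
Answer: 14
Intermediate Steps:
f(h, q) = 2*h
f(7, 12) + s(0, -13)*(-98) = 2*7 + (15*0)*(-98) = 14 + 0*(-98) = 14 + 0 = 14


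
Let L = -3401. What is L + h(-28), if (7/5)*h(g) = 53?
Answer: -23542/7 ≈ -3363.1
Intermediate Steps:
h(g) = 265/7 (h(g) = (5/7)*53 = 265/7)
L + h(-28) = -3401 + 265/7 = -23542/7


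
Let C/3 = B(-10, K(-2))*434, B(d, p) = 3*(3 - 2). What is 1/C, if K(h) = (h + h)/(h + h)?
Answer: 1/3906 ≈ 0.00025602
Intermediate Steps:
K(h) = 1 (K(h) = (2*h)/((2*h)) = (2*h)*(1/(2*h)) = 1)
B(d, p) = 3 (B(d, p) = 3*1 = 3)
C = 3906 (C = 3*(3*434) = 3*1302 = 3906)
1/C = 1/3906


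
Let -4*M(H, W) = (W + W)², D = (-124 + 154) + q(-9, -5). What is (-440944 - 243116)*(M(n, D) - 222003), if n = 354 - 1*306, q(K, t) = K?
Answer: 152165042640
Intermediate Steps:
n = 48 (n = 354 - 306 = 48)
D = 21 (D = (-124 + 154) - 9 = 30 - 9 = 21)
M(H, W) = -W² (M(H, W) = -(W + W)²/4 = -4*W²/4 = -W²)
(-440944 - 243116)*(M(n, D) - 222003) = (-440944 - 243116)*(-1*21² - 222003) = -684060*(-1*441 - 222003) = -684060*(-441 - 222003) = -684060*(-222444) = 152165042640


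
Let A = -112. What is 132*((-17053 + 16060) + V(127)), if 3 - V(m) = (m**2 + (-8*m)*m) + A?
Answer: 14787300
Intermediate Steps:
V(m) = 115 + 7*m**2 (V(m) = 3 - ((m**2 + (-8*m)*m) - 112) = 3 - ((m**2 - 8*m**2) - 112) = 3 - (-7*m**2 - 112) = 3 - (-112 - 7*m**2) = 3 + (112 + 7*m**2) = 115 + 7*m**2)
132*((-17053 + 16060) + V(127)) = 132*((-17053 + 16060) + (115 + 7*127**2)) = 132*(-993 + (115 + 7*16129)) = 132*(-993 + (115 + 112903)) = 132*(-993 + 113018) = 132*112025 = 14787300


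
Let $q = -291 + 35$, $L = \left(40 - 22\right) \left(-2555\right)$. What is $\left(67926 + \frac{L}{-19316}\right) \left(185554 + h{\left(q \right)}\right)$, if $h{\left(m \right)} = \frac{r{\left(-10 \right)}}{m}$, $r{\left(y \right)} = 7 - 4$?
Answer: $\frac{31163679063743763}{2472448} \approx 1.2604 \cdot 10^{10}$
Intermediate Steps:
$L = -45990$ ($L = 18 \left(-2555\right) = -45990$)
$r{\left(y \right)} = 3$ ($r{\left(y \right)} = 7 - 4 = 3$)
$q = -256$
$h{\left(m \right)} = \frac{3}{m}$
$\left(67926 + \frac{L}{-19316}\right) \left(185554 + h{\left(q \right)}\right) = \left(67926 - \frac{45990}{-19316}\right) \left(185554 + \frac{3}{-256}\right) = \left(67926 - - \frac{22995}{9658}\right) \left(185554 + 3 \left(- \frac{1}{256}\right)\right) = \left(67926 + \frac{22995}{9658}\right) \left(185554 - \frac{3}{256}\right) = \frac{656052303}{9658} \cdot \frac{47501821}{256} = \frac{31163679063743763}{2472448}$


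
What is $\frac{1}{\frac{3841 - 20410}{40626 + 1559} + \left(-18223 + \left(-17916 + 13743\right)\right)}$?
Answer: $- \frac{42185}{944791829} \approx -4.465 \cdot 10^{-5}$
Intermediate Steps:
$\frac{1}{\frac{3841 - 20410}{40626 + 1559} + \left(-18223 + \left(-17916 + 13743\right)\right)} = \frac{1}{- \frac{16569}{42185} - 22396} = \frac{1}{- \frac{944791829}{42185}} = - \frac{42185}{944791829}$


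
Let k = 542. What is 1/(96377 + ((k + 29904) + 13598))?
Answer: 1/140421 ≈ 7.1214e-6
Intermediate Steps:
1/(96377 + ((k + 29904) + 13598)) = 1/(96377 + ((542 + 29904) + 13598)) = 1/(96377 + (30446 + 13598)) = 1/(96377 + 44044) = 1/140421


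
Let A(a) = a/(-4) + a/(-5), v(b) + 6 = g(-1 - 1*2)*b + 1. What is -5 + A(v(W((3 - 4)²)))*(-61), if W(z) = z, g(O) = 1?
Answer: -574/5 ≈ -114.80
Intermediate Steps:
v(b) = -5 + b (v(b) = -6 + (1*b + 1) = -6 + (b + 1) = -6 + (1 + b) = -5 + b)
A(a) = -9*a/20 (A(a) = a*(-¼) + a*(-⅕) = -a/4 - a/5 = -9*a/20)
-5 + A(v(W((3 - 4)²)))*(-61) = -5 - 9*(-5 + (3 - 4)²)/20*(-61) = -5 - 9*(-5 + (-1)²)/20*(-61) = -5 - 9*(-5 + 1)/20*(-61) = -5 - 9/20*(-4)*(-61) = -5 + (9/5)*(-61) = -5 - 549/5 = -574/5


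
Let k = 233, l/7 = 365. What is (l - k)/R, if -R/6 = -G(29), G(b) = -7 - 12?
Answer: -387/19 ≈ -20.368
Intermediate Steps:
l = 2555 (l = 7*365 = 2555)
G(b) = -19
R = -114 (R = -(-6)*(-19) = -6*19 = -114)
(l - k)/R = (2555 - 1*233)/(-114) = (2555 - 233)*(-1/114) = 2322*(-1/114) = -387/19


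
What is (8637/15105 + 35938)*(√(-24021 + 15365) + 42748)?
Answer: 7735280908332/5035 + 723802836*I*√541/5035 ≈ 1.5363e+9 + 3.3436e+6*I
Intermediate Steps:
(8637/15105 + 35938)*(√(-24021 + 15365) + 42748) = (8637*(1/15105) + 35938)*(√(-8656) + 42748) = (2879/5035 + 35938)*(4*I*√541 + 42748) = 180950709*(42748 + 4*I*√541)/5035 = 7735280908332/5035 + 723802836*I*√541/5035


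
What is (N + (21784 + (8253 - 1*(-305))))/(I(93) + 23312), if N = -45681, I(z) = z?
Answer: -15339/23405 ≈ -0.65537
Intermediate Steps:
(N + (21784 + (8253 - 1*(-305))))/(I(93) + 23312) = (-45681 + (21784 + (8253 - 1*(-305))))/(93 + 23312) = (-45681 + (21784 + (8253 + 305)))/23405 = (-45681 + (21784 + 8558))*(1/23405) = (-45681 + 30342)*(1/23405) = -15339*1/23405 = -15339/23405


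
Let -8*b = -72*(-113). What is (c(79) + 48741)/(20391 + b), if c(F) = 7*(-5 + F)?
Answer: 49259/19374 ≈ 2.5425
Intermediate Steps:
c(F) = -35 + 7*F
b = -1017 (b = -(-9)*(-113) = -⅛*8136 = -1017)
(c(79) + 48741)/(20391 + b) = ((-35 + 7*79) + 48741)/(20391 - 1017) = ((-35 + 553) + 48741)/19374 = (518 + 48741)*(1/19374) = 49259*(1/19374) = 49259/19374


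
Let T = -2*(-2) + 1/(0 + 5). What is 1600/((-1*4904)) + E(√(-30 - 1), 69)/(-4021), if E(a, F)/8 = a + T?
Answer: -4123984/12324365 - 8*I*√31/4021 ≈ -0.33462 - 0.011077*I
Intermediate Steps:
T = 21/5 (T = 4 + 1/5 = 4 + ⅕ = 21/5 ≈ 4.2000)
E(a, F) = 168/5 + 8*a (E(a, F) = 8*(a + 21/5) = 8*(21/5 + a) = 168/5 + 8*a)
1600/((-1*4904)) + E(√(-30 - 1), 69)/(-4021) = 1600/((-1*4904)) + (168/5 + 8*√(-30 - 1))/(-4021) = 1600/(-4904) + (168/5 + 8*√(-31))*(-1/4021) = 1600*(-1/4904) + (168/5 + 8*(I*√31))*(-1/4021) = -200/613 + (168/5 + 8*I*√31)*(-1/4021) = -200/613 + (-168/20105 - 8*I*√31/4021) = -4123984/12324365 - 8*I*√31/4021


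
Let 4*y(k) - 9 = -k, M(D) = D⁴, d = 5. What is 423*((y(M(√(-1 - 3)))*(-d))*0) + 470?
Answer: 470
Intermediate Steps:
y(k) = 9/4 - k/4 (y(k) = 9/4 + (-k)/4 = 9/4 - k/4)
423*((y(M(√(-1 - 3)))*(-d))*0) + 470 = 423*(((9/4 - (-1 - 3)²/4)*(-1*5))*0) + 470 = 423*(((9/4 - (√(-4))⁴/4)*(-5))*0) + 470 = 423*(((9/4 - (2*I)⁴/4)*(-5))*0) + 470 = 423*(((9/4 - ¼*16)*(-5))*0) + 470 = 423*(((9/4 - 4)*(-5))*0) + 470 = 423*(-7/4*(-5)*0) + 470 = 423*((35/4)*0) + 470 = 423*0 + 470 = 0 + 470 = 470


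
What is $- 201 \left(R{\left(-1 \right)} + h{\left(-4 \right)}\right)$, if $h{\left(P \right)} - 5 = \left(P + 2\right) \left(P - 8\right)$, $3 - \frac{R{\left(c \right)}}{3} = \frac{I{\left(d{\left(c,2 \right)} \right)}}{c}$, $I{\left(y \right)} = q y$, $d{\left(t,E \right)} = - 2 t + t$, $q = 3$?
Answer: $-9447$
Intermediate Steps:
$d{\left(t,E \right)} = - t$
$I{\left(y \right)} = 3 y$
$R{\left(c \right)} = 18$ ($R{\left(c \right)} = 9 - 3 \frac{3 \left(- c\right)}{c} = 9 - 3 \frac{\left(-3\right) c}{c} = 9 - -9 = 9 + 9 = 18$)
$h{\left(P \right)} = 5 + \left(-8 + P\right) \left(2 + P\right)$ ($h{\left(P \right)} = 5 + \left(P + 2\right) \left(P - 8\right) = 5 + \left(2 + P\right) \left(-8 + P\right) = 5 + \left(-8 + P\right) \left(2 + P\right)$)
$- 201 \left(R{\left(-1 \right)} + h{\left(-4 \right)}\right) = - 201 \left(18 - \left(-13 - 16\right)\right) = - 201 \left(18 + \left(-11 + 16 + 24\right)\right) = - 201 \left(18 + 29\right) = \left(-201\right) 47 = -9447$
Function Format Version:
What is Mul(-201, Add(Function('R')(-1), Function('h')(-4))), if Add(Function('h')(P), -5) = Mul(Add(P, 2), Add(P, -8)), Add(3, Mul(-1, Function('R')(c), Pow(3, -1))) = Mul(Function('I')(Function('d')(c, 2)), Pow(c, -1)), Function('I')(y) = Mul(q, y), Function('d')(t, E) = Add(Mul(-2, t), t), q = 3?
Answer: -9447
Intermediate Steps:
Function('d')(t, E) = Mul(-1, t)
Function('I')(y) = Mul(3, y)
Function('R')(c) = 18 (Function('R')(c) = Add(9, Mul(-3, Mul(Mul(3, Mul(-1, c)), Pow(c, -1)))) = Add(9, Mul(-3, Mul(Mul(-3, c), Pow(c, -1)))) = Add(9, Mul(-3, -3)) = Add(9, 9) = 18)
Function('h')(P) = Add(5, Mul(Add(-8, P), Add(2, P))) (Function('h')(P) = Add(5, Mul(Add(P, 2), Add(P, -8))) = Add(5, Mul(Add(2, P), Add(-8, P))) = Add(5, Mul(Add(-8, P), Add(2, P))))
Mul(-201, Add(Function('R')(-1), Function('h')(-4))) = Mul(-201, Add(18, Add(-11, Pow(-4, 2), Mul(-6, -4)))) = Mul(-201, Add(18, Add(-11, 16, 24))) = Mul(-201, Add(18, 29)) = Mul(-201, 47) = -9447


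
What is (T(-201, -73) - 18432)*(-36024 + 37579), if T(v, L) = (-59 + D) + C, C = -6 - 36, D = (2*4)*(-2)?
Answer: -28843695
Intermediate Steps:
D = -16 (D = 8*(-2) = -16)
C = -42
T(v, L) = -117 (T(v, L) = (-59 - 16) - 42 = -75 - 42 = -117)
(T(-201, -73) - 18432)*(-36024 + 37579) = (-117 - 18432)*(-36024 + 37579) = -18549*1555 = -28843695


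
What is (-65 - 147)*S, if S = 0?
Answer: 0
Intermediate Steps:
(-65 - 147)*S = (-65 - 147)*0 = -212*0 = 0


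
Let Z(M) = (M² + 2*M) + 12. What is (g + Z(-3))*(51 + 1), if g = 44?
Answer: 3068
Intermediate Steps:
Z(M) = 12 + M² + 2*M
(g + Z(-3))*(51 + 1) = (44 + (12 + (-3)² + 2*(-3)))*(51 + 1) = (44 + (12 + 9 - 6))*52 = (44 + 15)*52 = 59*52 = 3068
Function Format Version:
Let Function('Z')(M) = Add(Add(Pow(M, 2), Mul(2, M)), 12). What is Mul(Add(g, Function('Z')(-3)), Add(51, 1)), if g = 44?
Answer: 3068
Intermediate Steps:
Function('Z')(M) = Add(12, Pow(M, 2), Mul(2, M))
Mul(Add(g, Function('Z')(-3)), Add(51, 1)) = Mul(Add(44, Add(12, Pow(-3, 2), Mul(2, -3))), Add(51, 1)) = Mul(Add(44, Add(12, 9, -6)), 52) = Mul(Add(44, 15), 52) = Mul(59, 52) = 3068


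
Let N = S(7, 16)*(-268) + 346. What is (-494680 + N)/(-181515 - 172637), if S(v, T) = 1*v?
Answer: 248105/177076 ≈ 1.4011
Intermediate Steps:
S(v, T) = v
N = -1530 (N = 7*(-268) + 346 = -1876 + 346 = -1530)
(-494680 + N)/(-181515 - 172637) = (-494680 - 1530)/(-181515 - 172637) = -496210/(-354152) = -496210*(-1/354152) = 248105/177076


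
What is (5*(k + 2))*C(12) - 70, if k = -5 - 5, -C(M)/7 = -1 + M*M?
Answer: 39970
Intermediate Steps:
C(M) = 7 - 7*M² (C(M) = -7*(-1 + M*M) = -7*(-1 + M²) = 7 - 7*M²)
k = -10
(5*(k + 2))*C(12) - 70 = (5*(-10 + 2))*(7 - 7*12²) - 70 = (5*(-8))*(7 - 7*144) - 70 = -40*(7 - 1008) - 70 = -40*(-1001) - 70 = 40040 - 70 = 39970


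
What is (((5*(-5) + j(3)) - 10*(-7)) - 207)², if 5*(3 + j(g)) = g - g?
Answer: 27225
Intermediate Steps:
j(g) = -3 (j(g) = -3 + (g - g)/5 = -3 + (⅕)*0 = -3 + 0 = -3)
(((5*(-5) + j(3)) - 10*(-7)) - 207)² = (((5*(-5) - 3) - 10*(-7)) - 207)² = (((-25 - 3) + 70) - 207)² = ((-28 + 70) - 207)² = (42 - 207)² = (-165)² = 27225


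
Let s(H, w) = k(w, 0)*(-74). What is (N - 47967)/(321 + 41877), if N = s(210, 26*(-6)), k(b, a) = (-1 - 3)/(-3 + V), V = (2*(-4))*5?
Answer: -2062877/1814514 ≈ -1.1369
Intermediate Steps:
V = -40 (V = -8*5 = -40)
k(b, a) = 4/43 (k(b, a) = (-1 - 3)/(-3 - 40) = -4/(-43) = -4*(-1/43) = 4/43)
s(H, w) = -296/43 (s(H, w) = (4/43)*(-74) = -296/43)
N = -296/43 ≈ -6.8837
(N - 47967)/(321 + 41877) = (-296/43 - 47967)/(321 + 41877) = -2062877/43/42198 = -2062877/43*1/42198 = -2062877/1814514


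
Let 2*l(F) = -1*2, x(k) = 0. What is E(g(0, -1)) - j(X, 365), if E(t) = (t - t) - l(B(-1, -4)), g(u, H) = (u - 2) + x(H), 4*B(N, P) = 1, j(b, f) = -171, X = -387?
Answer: 172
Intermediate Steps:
B(N, P) = ¼ (B(N, P) = (¼)*1 = ¼)
g(u, H) = -2 + u (g(u, H) = (u - 2) + 0 = (-2 + u) + 0 = -2 + u)
l(F) = -1 (l(F) = (-1*2)/2 = (½)*(-2) = -1)
E(t) = 1 (E(t) = (t - t) - 1*(-1) = 0 + 1 = 1)
E(g(0, -1)) - j(X, 365) = 1 - 1*(-171) = 1 + 171 = 172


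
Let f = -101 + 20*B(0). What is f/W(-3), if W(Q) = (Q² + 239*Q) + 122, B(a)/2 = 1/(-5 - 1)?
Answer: 323/1758 ≈ 0.18373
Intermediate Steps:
B(a) = -⅓ (B(a) = 2/(-5 - 1) = 2/(-6) = 2*(-⅙) = -⅓)
W(Q) = 122 + Q² + 239*Q
f = -323/3 (f = -101 + 20*(-⅓) = -101 - 20/3 = -323/3 ≈ -107.67)
f/W(-3) = -323/(3*(122 + (-3)² + 239*(-3))) = -323/(3*(122 + 9 - 717)) = -323/3/(-586) = -323/3*(-1/586) = 323/1758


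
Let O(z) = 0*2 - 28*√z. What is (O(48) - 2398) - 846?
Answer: -3244 - 112*√3 ≈ -3438.0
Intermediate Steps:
O(z) = -28*√z (O(z) = 0 - 28*√z = -28*√z)
(O(48) - 2398) - 846 = (-112*√3 - 2398) - 846 = (-2398 - 112*√3) - 846 = -3244 - 112*√3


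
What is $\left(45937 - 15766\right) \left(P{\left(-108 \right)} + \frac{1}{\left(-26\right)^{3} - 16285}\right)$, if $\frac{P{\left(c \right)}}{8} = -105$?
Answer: $- \frac{286053674737}{11287} \approx -2.5344 \cdot 10^{7}$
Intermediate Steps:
$P{\left(c \right)} = -840$ ($P{\left(c \right)} = 8 \left(-105\right) = -840$)
$\left(45937 - 15766\right) \left(P{\left(-108 \right)} + \frac{1}{\left(-26\right)^{3} - 16285}\right) = \left(45937 - 15766\right) \left(-840 + \frac{1}{\left(-26\right)^{3} - 16285}\right) = 30171 \left(-840 + \frac{1}{-17576 - 16285}\right) = 30171 \left(-840 + \frac{1}{-33861}\right) = 30171 \left(-840 - \frac{1}{33861}\right) = 30171 \left(- \frac{28443241}{33861}\right) = - \frac{286053674737}{11287}$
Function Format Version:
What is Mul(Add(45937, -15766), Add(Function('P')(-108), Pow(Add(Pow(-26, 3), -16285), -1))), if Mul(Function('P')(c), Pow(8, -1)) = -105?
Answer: Rational(-286053674737, 11287) ≈ -2.5344e+7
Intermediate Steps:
Function('P')(c) = -840 (Function('P')(c) = Mul(8, -105) = -840)
Mul(Add(45937, -15766), Add(Function('P')(-108), Pow(Add(Pow(-26, 3), -16285), -1))) = Mul(Add(45937, -15766), Add(-840, Pow(Add(Pow(-26, 3), -16285), -1))) = Mul(30171, Add(-840, Pow(Add(-17576, -16285), -1))) = Mul(30171, Add(-840, Pow(-33861, -1))) = Mul(30171, Add(-840, Rational(-1, 33861))) = Mul(30171, Rational(-28443241, 33861)) = Rational(-286053674737, 11287)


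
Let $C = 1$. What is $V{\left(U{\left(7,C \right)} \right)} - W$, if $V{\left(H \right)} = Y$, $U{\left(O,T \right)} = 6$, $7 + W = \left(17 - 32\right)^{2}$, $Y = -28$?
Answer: $-246$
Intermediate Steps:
$W = 218$ ($W = -7 + \left(17 - 32\right)^{2} = -7 + \left(-15\right)^{2} = -7 + 225 = 218$)
$V{\left(H \right)} = -28$
$V{\left(U{\left(7,C \right)} \right)} - W = -28 - 218 = -246$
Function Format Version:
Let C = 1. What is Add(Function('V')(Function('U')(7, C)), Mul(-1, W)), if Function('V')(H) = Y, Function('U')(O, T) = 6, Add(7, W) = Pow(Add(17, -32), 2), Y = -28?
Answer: -246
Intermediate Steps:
W = 218 (W = Add(-7, Pow(Add(17, -32), 2)) = Add(-7, Pow(-15, 2)) = Add(-7, 225) = 218)
Function('V')(H) = -28
Add(Function('V')(Function('U')(7, C)), Mul(-1, W)) = Add(-28, Mul(-1, 218)) = Add(-28, -218) = -246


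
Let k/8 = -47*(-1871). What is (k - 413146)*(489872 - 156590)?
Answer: 96768428700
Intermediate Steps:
k = 703496 (k = 8*(-47*(-1871)) = 8*87937 = 703496)
(k - 413146)*(489872 - 156590) = (703496 - 413146)*(489872 - 156590) = 290350*333282 = 96768428700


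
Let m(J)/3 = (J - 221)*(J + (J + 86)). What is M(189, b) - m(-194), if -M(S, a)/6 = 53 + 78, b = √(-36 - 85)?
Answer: -376776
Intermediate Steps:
b = 11*I (b = √(-121) = 11*I ≈ 11.0*I)
m(J) = 3*(-221 + J)*(86 + 2*J) (m(J) = 3*((J - 221)*(J + (J + 86))) = 3*((-221 + J)*(J + (86 + J))) = 3*((-221 + J)*(86 + 2*J)) = 3*(-221 + J)*(86 + 2*J))
M(S, a) = -786 (M(S, a) = -6*(53 + 78) = -6*131 = -786)
M(189, b) - m(-194) = -786 - (-57018 - 1068*(-194) + 6*(-194)²) = -786 - (-57018 + 207192 + 6*37636) = -786 - (-57018 + 207192 + 225816) = -786 - 1*375990 = -786 - 375990 = -376776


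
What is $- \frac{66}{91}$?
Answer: $- \frac{66}{91} \approx -0.72528$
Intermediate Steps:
$- \frac{66}{91}$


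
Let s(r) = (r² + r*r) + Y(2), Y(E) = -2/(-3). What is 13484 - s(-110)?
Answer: -32150/3 ≈ -10717.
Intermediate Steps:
Y(E) = ⅔ (Y(E) = -2*(-⅓) = ⅔)
s(r) = ⅔ + 2*r² (s(r) = (r² + r*r) + ⅔ = (r² + r²) + ⅔ = 2*r² + ⅔ = ⅔ + 2*r²)
13484 - s(-110) = 13484 - (⅔ + 2*(-110)²) = 13484 - (⅔ + 2*12100) = 13484 - (⅔ + 24200) = 13484 - 1*72602/3 = 13484 - 72602/3 = -32150/3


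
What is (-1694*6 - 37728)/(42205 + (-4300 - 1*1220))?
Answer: -47892/36685 ≈ -1.3055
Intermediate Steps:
(-1694*6 - 37728)/(42205 + (-4300 - 1*1220)) = (-10164 - 37728)/(42205 + (-4300 - 1220)) = -47892/(42205 - 5520) = -47892/36685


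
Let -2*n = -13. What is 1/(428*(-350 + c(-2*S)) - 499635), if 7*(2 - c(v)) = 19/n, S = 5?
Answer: -91/59036953 ≈ -1.5414e-6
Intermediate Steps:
n = 13/2 (n = -½*(-13) = 13/2 ≈ 6.5000)
c(v) = 144/91 (c(v) = 2 - 19/(7*13/2) = 2 - 19*2/(7*13) = 2 - ⅐*38/13 = 2 - 38/91 = 144/91)
1/(428*(-350 + c(-2*S)) - 499635) = 1/(428*(-350 + 144/91) - 499635) = 1/(428*(-31706/91) - 499635) = 1/(-13570168/91 - 499635) = 1/(-59036953/91) = -91/59036953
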